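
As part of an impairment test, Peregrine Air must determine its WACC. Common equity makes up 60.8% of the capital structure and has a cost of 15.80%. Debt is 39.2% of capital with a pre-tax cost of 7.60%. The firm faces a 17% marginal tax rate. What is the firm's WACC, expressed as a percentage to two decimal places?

After-tax cost of debt = 7.6% × (1 − 17%) = 6.3080%.
WACC = 0.608 × 15.8000% + 0.392 × 6.3080% = 12.0791%.

12.08%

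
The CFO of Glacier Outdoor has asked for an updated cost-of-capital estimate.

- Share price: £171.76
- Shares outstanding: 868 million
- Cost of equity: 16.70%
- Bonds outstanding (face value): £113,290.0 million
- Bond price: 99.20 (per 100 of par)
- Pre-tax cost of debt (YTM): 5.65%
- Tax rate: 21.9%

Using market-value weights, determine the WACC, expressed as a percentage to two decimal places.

11.42%

Market value of equity E = 171.76 × 868m = 149087.68m. Market value of debt D = 113290m × 99.2/100 = 112383.68m.
Total capital V = 149087.68 + 112383.68 = 261471.36.
Equity: weight = 149087.68/261471.36 = 0.5702; cost = 16.7%.
Bonds outstanding: weight = 112383.68/261471.36 = 0.4298; after-tax cost = 5.65% × (1 − 21.9%) = 4.4127%.
WACC = 0.5702 × 16.7000% + 0.4298 × 4.4127% = 11.4187%.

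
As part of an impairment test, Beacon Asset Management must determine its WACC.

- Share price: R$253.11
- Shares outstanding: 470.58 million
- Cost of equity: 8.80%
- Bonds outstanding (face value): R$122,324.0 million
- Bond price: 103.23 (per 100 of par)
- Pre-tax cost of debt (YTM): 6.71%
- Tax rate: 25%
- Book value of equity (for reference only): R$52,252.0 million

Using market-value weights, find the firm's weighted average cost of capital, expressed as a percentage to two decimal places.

Market value of equity E = 253.11 × 470.58m = 119108.5038m. Market value of debt D = 122324m × 103.23/100 = 126275.0652m.
Total capital V = 119108.5038 + 126275.0652 = 245383.569.
Equity: weight = 119108.5038/245383.569 = 0.4854; cost = 8.8%.
Bonds outstanding: weight = 126275.0652/245383.569 = 0.5146; after-tax cost = 6.71% × (1 − 25%) = 5.0325%.
WACC = 0.4854 × 8.8000% + 0.5146 × 5.0325% = 6.8612%.

6.86%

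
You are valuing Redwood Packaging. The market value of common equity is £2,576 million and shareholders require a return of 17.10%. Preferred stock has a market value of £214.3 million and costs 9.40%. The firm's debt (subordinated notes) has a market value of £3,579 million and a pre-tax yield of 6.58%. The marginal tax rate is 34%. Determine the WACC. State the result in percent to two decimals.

Total capital V = 2576 + 214.3 + 3579 = 6369.3.
Equity: weight = 2576/6369.3 = 0.4044; cost = 17.1%.
Preferred: weight = 214.3/6369.3 = 0.0336; cost = 9.4%.
Subordinated notes: weight = 3579/6369.3 = 0.5619; after-tax cost = 6.58% × (1 − 34%) = 4.3428%.
WACC = 0.4044 × 17.1000% + 0.0336 × 9.4000% + 0.5619 × 4.3428% = 9.6725%.

9.67%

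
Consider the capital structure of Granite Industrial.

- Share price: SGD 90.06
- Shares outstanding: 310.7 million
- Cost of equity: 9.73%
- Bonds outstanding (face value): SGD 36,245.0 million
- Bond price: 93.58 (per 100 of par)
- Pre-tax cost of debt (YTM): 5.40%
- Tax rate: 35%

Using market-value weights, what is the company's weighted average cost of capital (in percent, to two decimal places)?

6.32%

Market value of equity E = 90.06 × 310.7m = 27981.642m. Market value of debt D = 36245m × 93.58/100 = 33918.071m.
Total capital V = 27981.642 + 33918.071 = 61899.713.
Equity: weight = 27981.642/61899.713 = 0.4520; cost = 9.73%.
Bonds outstanding: weight = 33918.071/61899.713 = 0.5480; after-tax cost = 5.4% × (1 − 35%) = 3.5100%.
WACC = 0.4520 × 9.7300% + 0.5480 × 3.5100% = 6.3217%.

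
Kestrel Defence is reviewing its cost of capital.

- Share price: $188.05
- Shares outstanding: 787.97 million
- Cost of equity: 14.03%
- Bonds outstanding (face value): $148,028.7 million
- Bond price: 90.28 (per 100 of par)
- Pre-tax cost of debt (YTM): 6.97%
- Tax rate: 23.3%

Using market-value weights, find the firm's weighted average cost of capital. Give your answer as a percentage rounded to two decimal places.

9.91%

Market value of equity E = 188.05 × 787.97m = 148177.7585m. Market value of debt D = 148028.7m × 90.28/100 = 133640.31036m.
Total capital V = 148177.7585 + 133640.31036 = 281818.06886.
Equity: weight = 148177.7585/281818.06886 = 0.5258; cost = 14.03%.
Bonds outstanding: weight = 133640.31036/281818.06886 = 0.4742; after-tax cost = 6.97% × (1 − 23.3%) = 5.3460%.
WACC = 0.5258 × 14.0300% + 0.4742 × 5.3460% = 9.9120%.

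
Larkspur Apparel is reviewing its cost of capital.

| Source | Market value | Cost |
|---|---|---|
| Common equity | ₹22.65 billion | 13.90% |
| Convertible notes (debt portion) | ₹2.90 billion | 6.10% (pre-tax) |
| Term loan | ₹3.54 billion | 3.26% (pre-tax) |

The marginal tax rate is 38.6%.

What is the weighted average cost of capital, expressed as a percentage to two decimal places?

11.44%

Total capital V = 22.65 + 2.9 + 3.54 = 29.09.
Equity: weight = 22.65/29.09 = 0.7786; cost = 13.9%.
Convertible notes (debt portion): weight = 2.9/29.09 = 0.0997; after-tax cost = 6.1% × (1 − 38.6%) = 3.7454%.
Term loan: weight = 3.54/29.09 = 0.1217; after-tax cost = 3.26% × (1 − 38.6%) = 2.0016%.
WACC = 0.7786 × 13.9000% + 0.0997 × 3.7454% + 0.1217 × 2.0016% = 11.4398%.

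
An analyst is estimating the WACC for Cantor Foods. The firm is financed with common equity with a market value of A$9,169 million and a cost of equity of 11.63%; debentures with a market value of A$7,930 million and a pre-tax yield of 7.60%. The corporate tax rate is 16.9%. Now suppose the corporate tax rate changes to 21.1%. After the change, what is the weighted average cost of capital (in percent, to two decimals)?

After the change:
Total capital V = 9169 + 7930 = 17099.
Equity: weight = 9169/17099 = 0.5362; cost = 11.63%.
Debentures: weight = 7930/17099 = 0.4638; after-tax cost = 7.6% × (1 − 21.1%) = 5.9964%.
WACC = 0.5362 × 11.6300% + 0.4638 × 5.9964% = 9.0173%.

9.02%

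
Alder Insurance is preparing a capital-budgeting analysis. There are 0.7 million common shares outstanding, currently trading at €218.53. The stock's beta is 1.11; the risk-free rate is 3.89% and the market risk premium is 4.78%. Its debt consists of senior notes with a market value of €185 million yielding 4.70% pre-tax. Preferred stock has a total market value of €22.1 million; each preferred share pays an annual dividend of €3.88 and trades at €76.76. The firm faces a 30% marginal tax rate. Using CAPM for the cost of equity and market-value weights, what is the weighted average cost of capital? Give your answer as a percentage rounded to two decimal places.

5.91%

Cost of equity via CAPM: Re = 3.89% + 1.11 × 4.78% = 9.1958%.
Cost of preferred: Rp = 3.88 / 76.76 = 5.0547%.
Market value of equity E = 218.53 × 0.7m = 152.971m.
Total capital V = 152.971 + 22.1 + 185 = 360.071.
Equity: weight = 152.971/360.071 = 0.4248; cost = 9.1958%.
Preferred: weight = 22.1/360.071 = 0.0614; cost = 5.0547%.
Senior notes: weight = 185/360.071 = 0.5138; after-tax cost = 4.7% × (1 − 30%) = 3.2900%.
WACC = 0.4248 × 9.1958% + 0.0614 × 5.0547% + 0.5138 × 3.2900% = 5.9073%.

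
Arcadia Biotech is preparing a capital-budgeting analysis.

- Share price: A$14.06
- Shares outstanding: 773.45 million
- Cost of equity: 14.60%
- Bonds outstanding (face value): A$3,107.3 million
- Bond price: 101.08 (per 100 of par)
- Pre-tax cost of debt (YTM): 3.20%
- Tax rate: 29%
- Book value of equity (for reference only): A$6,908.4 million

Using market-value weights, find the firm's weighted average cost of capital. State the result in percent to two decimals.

11.84%

Market value of equity E = 14.06 × 773.45m = 10874.707m. Market value of debt D = 3107.3m × 101.08/100 = 3140.85884m.
Total capital V = 10874.707 + 3140.85884 = 14015.56584.
Equity: weight = 10874.707/14015.56584 = 0.7759; cost = 14.6%.
Bonds outstanding: weight = 3140.85884/14015.56584 = 0.2241; after-tax cost = 3.2% × (1 − 29%) = 2.2720%.
WACC = 0.7759 × 14.6000% + 0.2241 × 2.2720% = 11.8373%.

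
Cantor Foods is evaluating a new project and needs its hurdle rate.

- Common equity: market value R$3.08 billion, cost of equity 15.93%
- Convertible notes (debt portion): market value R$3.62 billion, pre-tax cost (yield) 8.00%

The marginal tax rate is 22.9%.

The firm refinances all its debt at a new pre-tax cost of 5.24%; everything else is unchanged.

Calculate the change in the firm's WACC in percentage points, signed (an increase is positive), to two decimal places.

Current WACC:
Total capital V = 3.08 + 3.62 = 6.7.
Equity: weight = 3.08/6.7 = 0.4597; cost = 15.93%.
Convertible notes (debt portion): weight = 3.62/6.7 = 0.5403; after-tax cost = 8% × (1 − 22.9%) = 6.1680%.
WACC = 0.4597 × 15.9300% + 0.5403 × 6.1680% = 10.6556%.
After the change:
Total capital V = 3.08 + 3.62 = 6.7.
Equity: weight = 3.08/6.7 = 0.4597; cost = 15.93%.
Convertible notes (debt portion): weight = 3.62/6.7 = 0.5403; after-tax cost = 5.24% × (1 − 22.9%) = 4.0400%.
WACC = 0.4597 × 15.9300% + 0.5403 × 4.0400% = 9.5059%.
Change in WACC = 9.5059% − 10.6556% = -1.1497 pp.

-1.15 pp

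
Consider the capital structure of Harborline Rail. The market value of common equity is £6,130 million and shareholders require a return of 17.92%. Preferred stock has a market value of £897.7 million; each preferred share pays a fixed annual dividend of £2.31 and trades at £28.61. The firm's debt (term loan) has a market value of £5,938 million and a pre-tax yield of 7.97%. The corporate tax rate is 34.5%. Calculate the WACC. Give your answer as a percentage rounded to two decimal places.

Cost of preferred: Rp = 2.31 / 28.61 = 8.0741%.
Total capital V = 6130 + 897.7 + 5938 = 12965.7.
Equity: weight = 6130/12965.7 = 0.4728; cost = 17.92%.
Preferred: weight = 897.7/12965.7 = 0.0692; cost = 8.0741%.
Term loan: weight = 5938/12965.7 = 0.4580; after-tax cost = 7.97% × (1 − 34.5%) = 5.2203%.
WACC = 0.4728 × 17.9200% + 0.0692 × 8.0741% + 0.4580 × 5.2203% = 11.4221%.

11.42%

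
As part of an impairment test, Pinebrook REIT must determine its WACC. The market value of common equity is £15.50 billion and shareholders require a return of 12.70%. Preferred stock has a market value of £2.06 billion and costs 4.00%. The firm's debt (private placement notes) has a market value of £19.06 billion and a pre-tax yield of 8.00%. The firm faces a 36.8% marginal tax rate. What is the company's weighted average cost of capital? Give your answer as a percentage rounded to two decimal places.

8.23%

Total capital V = 15.5 + 2.06 + 19.06 = 36.62.
Equity: weight = 15.5/36.62 = 0.4233; cost = 12.7%.
Preferred: weight = 2.06/36.62 = 0.0563; cost = 4%.
Private placement notes: weight = 19.06/36.62 = 0.5205; after-tax cost = 8% × (1 − 36.8%) = 5.0560%.
WACC = 0.4233 × 12.7000% + 0.0563 × 4.0000% + 0.5205 × 5.0560% = 8.2320%.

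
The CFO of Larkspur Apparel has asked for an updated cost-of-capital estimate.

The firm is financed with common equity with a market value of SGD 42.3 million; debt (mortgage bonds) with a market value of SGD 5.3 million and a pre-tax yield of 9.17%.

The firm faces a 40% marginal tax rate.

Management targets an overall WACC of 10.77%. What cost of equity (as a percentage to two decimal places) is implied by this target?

11.43%

Total capital V = 42.3 + 5.3 = 47.6.
Equity weight = 42.3/47.6 = 0.8887.
Mortgage bonds weight = 5.3/47.6 = 0.1113.
Debt contribution = 0.1113 × 9.17% × (1 − 40%) = 0.6126%.
Required equity contribution = 10.77% − 0.6126% = 10.1574%.
Re = 10.1574% / 0.8887 = 11.4301%.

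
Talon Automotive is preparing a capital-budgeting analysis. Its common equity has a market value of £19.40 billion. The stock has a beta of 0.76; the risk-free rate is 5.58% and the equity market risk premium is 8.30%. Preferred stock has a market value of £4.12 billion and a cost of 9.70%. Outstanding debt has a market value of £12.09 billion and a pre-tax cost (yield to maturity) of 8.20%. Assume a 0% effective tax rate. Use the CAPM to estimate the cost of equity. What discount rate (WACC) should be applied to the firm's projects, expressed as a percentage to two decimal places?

Cost of equity via CAPM: Re = 5.58% + 0.76 × 8.3% = 11.8880%.
Total capital V = 19.4 + 4.12 + 12.09 = 35.61.
Equity: weight = 19.4/35.61 = 0.5448; cost = 11.888%.
Preferred: weight = 4.12/35.61 = 0.1157; cost = 9.7%.
Debt: weight = 12.09/35.61 = 0.3395; after-tax cost = 8.2% × (1 − 0%) = 8.2000%.
WACC = 0.5448 × 11.8880% + 0.1157 × 9.7000% + 0.3395 × 8.2000% = 10.3827%.

10.38%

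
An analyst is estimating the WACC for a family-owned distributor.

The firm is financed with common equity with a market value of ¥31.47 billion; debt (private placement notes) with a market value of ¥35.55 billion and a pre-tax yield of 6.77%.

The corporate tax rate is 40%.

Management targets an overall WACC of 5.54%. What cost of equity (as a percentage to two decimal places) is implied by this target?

Total capital V = 31.47 + 35.55 = 67.02.
Equity weight = 31.47/67.02 = 0.4696.
Private placement notes weight = 35.55/67.02 = 0.5304.
Debt contribution = 0.5304 × 6.77% × (1 − 40%) = 2.1546%.
Required equity contribution = 5.54% − 2.1546% = 3.3854%.
Re = 3.3854% / 0.4696 = 7.2096%.

7.21%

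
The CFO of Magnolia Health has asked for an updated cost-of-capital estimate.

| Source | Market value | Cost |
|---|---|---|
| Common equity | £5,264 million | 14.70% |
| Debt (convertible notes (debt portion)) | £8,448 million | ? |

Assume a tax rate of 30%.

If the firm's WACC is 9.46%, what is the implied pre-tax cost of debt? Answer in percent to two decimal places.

8.85%

Total capital V = 5264 + 8448 = 13712.
Equity weight = 5264/13712 = 0.3839.
Convertible notes (debt portion) weight = 8448/13712 = 0.6161.
Equity contribution = 0.3839 × 14.7% = 5.6433%.
Remaining for debt = 9.46% − 5.6433% = 3.8167%.
Rd × (1 − 30%) × 0.6161 = 3.8167%  ⇒  Rd = 8.8499%.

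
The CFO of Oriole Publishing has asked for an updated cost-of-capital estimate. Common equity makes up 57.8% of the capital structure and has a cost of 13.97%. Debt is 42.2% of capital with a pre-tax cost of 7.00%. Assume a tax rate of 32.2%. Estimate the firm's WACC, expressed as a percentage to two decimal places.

After-tax cost of debt = 7% × (1 − 32.2%) = 4.7460%.
WACC = 0.578 × 13.9700% + 0.422 × 4.7460% = 10.0775%.

10.08%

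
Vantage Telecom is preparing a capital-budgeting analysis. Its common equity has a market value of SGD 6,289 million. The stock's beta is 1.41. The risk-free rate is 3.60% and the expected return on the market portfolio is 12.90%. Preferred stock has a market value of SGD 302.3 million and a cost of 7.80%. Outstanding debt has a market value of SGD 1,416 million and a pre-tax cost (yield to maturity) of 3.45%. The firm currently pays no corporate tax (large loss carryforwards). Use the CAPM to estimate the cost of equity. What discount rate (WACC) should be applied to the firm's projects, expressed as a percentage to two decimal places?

14.03%

Market risk premium = 12.9% − 3.6% = 9.3%.
Cost of equity via CAPM: Re = 3.6% + 1.41 × 9.3% = 16.7130%.
Total capital V = 6289 + 302.3 + 1416 = 8007.3.
Equity: weight = 6289/8007.3 = 0.7854; cost = 16.713%.
Preferred: weight = 302.3/8007.3 = 0.0378; cost = 7.8%.
Debt: weight = 1416/8007.3 = 0.1768; after-tax cost = 3.45% × (1 − 0%) = 3.4500%.
WACC = 0.7854 × 16.7130% + 0.0378 × 7.8000% + 0.1768 × 3.4500% = 14.0311%.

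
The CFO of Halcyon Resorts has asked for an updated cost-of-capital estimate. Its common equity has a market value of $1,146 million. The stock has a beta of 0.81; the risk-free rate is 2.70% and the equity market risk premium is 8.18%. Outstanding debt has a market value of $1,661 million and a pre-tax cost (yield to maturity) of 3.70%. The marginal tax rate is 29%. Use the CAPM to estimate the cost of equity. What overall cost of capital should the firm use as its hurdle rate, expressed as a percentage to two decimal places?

5.36%

Cost of equity via CAPM: Re = 2.7% + 0.81 × 8.18% = 9.3258%.
Total capital V = 1146 + 1661 = 2807.
Equity: weight = 1146/2807 = 0.4083; cost = 9.3258%.
Debt: weight = 1661/2807 = 0.5917; after-tax cost = 3.7% × (1 − 29%) = 2.6270%.
WACC = 0.4083 × 9.3258% + 0.5917 × 2.6270% = 5.3619%.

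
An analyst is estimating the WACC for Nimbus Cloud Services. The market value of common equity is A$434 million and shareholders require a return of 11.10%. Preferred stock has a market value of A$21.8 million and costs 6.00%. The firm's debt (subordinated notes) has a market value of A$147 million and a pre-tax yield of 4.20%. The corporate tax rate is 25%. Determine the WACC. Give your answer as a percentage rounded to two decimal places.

8.98%

Total capital V = 434 + 21.8 + 147 = 602.8.
Equity: weight = 434/602.8 = 0.7200; cost = 11.1%.
Preferred: weight = 21.8/602.8 = 0.0362; cost = 6%.
Subordinated notes: weight = 147/602.8 = 0.2439; after-tax cost = 4.2% × (1 − 25%) = 3.1500%.
WACC = 0.7200 × 11.1000% + 0.0362 × 6.0000% + 0.2439 × 3.1500% = 8.9769%.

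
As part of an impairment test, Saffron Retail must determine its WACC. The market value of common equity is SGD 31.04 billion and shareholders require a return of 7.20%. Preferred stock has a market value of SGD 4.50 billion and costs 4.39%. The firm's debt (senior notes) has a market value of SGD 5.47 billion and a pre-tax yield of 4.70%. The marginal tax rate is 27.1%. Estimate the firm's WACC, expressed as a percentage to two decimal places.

Total capital V = 31.04 + 4.5 + 5.47 = 41.01.
Equity: weight = 31.04/41.01 = 0.7569; cost = 7.2%.
Preferred: weight = 4.5/41.01 = 0.1097; cost = 4.39%.
Senior notes: weight = 5.47/41.01 = 0.1334; after-tax cost = 4.7% × (1 − 27.1%) = 3.4263%.
WACC = 0.7569 × 7.2000% + 0.1097 × 4.3900% + 0.1334 × 3.4263% = 6.3883%.

6.39%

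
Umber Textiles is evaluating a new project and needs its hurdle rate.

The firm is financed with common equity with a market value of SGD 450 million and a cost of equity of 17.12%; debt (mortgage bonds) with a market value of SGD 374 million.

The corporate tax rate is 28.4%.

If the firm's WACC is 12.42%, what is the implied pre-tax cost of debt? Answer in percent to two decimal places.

Total capital V = 450 + 374 = 824.
Equity weight = 450/824 = 0.5461.
Mortgage bonds weight = 374/824 = 0.4539.
Equity contribution = 0.5461 × 17.12% = 9.3495%.
Remaining for debt = 12.42% − 9.3495% = 3.0705%.
Rd × (1 − 28.4%) × 0.4539 = 3.0705%  ⇒  Rd = 9.4482%.

9.45%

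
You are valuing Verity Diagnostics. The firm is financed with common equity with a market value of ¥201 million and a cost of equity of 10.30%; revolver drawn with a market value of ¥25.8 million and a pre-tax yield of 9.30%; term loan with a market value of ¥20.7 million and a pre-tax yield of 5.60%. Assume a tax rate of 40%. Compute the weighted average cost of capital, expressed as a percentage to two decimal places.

9.23%

Total capital V = 201 + 25.8 + 20.7 = 247.5.
Equity: weight = 201/247.5 = 0.8121; cost = 10.3%.
Revolver drawn: weight = 25.8/247.5 = 0.1042; after-tax cost = 9.3% × (1 − 40%) = 5.5800%.
Term loan: weight = 20.7/247.5 = 0.0836; after-tax cost = 5.6% × (1 − 40%) = 3.3600%.
WACC = 0.8121 × 10.3000% + 0.1042 × 5.5800% + 0.0836 × 3.3600% = 9.2275%.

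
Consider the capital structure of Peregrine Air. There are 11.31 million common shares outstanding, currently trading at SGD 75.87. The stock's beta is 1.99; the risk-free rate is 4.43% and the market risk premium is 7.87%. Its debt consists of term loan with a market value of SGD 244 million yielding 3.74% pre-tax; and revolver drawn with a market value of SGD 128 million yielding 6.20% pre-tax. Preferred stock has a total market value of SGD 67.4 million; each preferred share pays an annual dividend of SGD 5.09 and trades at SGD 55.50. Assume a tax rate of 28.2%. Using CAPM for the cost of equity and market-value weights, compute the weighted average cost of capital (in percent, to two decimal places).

14.71%

Cost of equity via CAPM: Re = 4.43% + 1.99 × 7.87% = 20.0913%.
Cost of preferred: Rp = 5.09 / 55.5 = 9.1712%.
Market value of equity E = 75.87 × 11.31m = 858.0897m.
Total capital V = 858.0897 + 67.4 + 244 + 128 = 1297.4897.
Equity: weight = 858.0897/1297.4897 = 0.6613; cost = 20.0913%.
Preferred: weight = 67.4/1297.4897 = 0.0519; cost = 9.1712%.
Term loan: weight = 244/1297.4897 = 0.1881; after-tax cost = 3.74% × (1 − 28.2%) = 2.6853%.
Revolver drawn: weight = 128/1297.4897 = 0.0987; after-tax cost = 6.2% × (1 − 28.2%) = 4.4516%.
WACC = 0.6613 × 20.0913% + 0.0519 × 9.1712% + 0.1881 × 2.6853% + 0.0987 × 4.4516% = 14.7079%.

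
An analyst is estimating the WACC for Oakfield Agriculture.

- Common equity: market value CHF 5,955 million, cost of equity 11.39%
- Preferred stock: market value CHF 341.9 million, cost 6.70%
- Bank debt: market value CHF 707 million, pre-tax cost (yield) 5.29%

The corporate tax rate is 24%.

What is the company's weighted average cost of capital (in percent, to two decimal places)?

10.42%

Total capital V = 5955 + 341.9 + 707 = 7003.9.
Equity: weight = 5955/7003.9 = 0.8502; cost = 11.39%.
Preferred: weight = 341.9/7003.9 = 0.0488; cost = 6.7%.
Bank debt: weight = 707/7003.9 = 0.1009; after-tax cost = 5.29% × (1 − 24%) = 4.0204%.
WACC = 0.8502 × 11.3900% + 0.0488 × 6.7000% + 0.1009 × 4.0204% = 10.4171%.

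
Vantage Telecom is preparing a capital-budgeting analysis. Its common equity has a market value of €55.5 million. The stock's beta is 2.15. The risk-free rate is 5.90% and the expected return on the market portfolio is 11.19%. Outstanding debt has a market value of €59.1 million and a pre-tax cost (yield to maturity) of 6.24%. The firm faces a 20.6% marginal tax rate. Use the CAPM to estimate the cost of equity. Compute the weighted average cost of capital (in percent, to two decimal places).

10.92%

Market risk premium = 11.19% − 5.9% = 5.29%.
Cost of equity via CAPM: Re = 5.9% + 2.15 × 5.29% = 17.2735%.
Total capital V = 55.5 + 59.1 = 114.6.
Equity: weight = 55.5/114.6 = 0.4843; cost = 17.2735%.
Debt: weight = 59.1/114.6 = 0.5157; after-tax cost = 6.24% × (1 − 20.6%) = 4.9546%.
WACC = 0.4843 × 17.2735% + 0.5157 × 4.9546% = 10.9205%.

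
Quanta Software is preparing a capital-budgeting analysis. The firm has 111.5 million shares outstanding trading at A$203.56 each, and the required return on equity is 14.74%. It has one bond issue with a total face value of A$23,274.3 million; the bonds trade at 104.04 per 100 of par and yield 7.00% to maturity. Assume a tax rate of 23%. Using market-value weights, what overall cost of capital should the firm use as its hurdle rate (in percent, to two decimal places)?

9.91%

Market value of equity E = 203.56 × 111.5m = 22696.94m. Market value of debt D = 23274.3m × 104.04/100 = 24214.58172m.
Total capital V = 22696.94 + 24214.58172 = 46911.52172.
Equity: weight = 22696.94/46911.52172 = 0.4838; cost = 14.74%.
Bonds outstanding: weight = 24214.58172/46911.52172 = 0.5162; after-tax cost = 7% × (1 − 23%) = 5.3900%.
WACC = 0.4838 × 14.7400% + 0.5162 × 5.3900% = 9.9138%.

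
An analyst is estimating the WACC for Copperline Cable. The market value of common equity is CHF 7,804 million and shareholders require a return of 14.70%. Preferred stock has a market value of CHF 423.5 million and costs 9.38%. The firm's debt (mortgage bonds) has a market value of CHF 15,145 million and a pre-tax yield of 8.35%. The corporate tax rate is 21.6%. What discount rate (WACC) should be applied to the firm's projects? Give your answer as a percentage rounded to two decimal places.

Total capital V = 7804 + 423.5 + 15145 = 23372.5.
Equity: weight = 7804/23372.5 = 0.3339; cost = 14.7%.
Preferred: weight = 423.5/23372.5 = 0.0181; cost = 9.38%.
Mortgage bonds: weight = 15145/23372.5 = 0.6480; after-tax cost = 8.35% × (1 − 21.6%) = 6.5464%.
WACC = 0.3339 × 14.7000% + 0.0181 × 9.3800% + 0.6480 × 6.5464% = 9.3202%.

9.32%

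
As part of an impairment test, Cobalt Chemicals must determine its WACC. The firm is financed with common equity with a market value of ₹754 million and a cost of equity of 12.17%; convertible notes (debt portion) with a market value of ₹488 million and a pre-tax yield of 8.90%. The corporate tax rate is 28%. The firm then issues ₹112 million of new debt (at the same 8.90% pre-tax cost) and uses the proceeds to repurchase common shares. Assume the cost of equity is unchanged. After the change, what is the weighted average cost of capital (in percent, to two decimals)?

9.39%

After the change:
Total capital V = 642 + 600 = 1242.
Equity: weight = 642/1242 = 0.5169; cost = 12.17%.
Convertible notes (debt portion): weight = 600/1242 = 0.4831; after-tax cost = 8.9% × (1 − 28%) = 6.4080%.
WACC = 0.5169 × 12.1700% + 0.4831 × 6.4080% = 9.3864%.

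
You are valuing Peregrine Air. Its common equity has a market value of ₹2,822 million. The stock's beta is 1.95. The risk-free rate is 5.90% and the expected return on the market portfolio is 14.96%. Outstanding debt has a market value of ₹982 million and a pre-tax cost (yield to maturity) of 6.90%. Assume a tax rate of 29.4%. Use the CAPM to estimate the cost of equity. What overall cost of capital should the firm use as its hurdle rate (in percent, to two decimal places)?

18.74%

Market risk premium = 14.96% − 5.9% = 9.06%.
Cost of equity via CAPM: Re = 5.9% + 1.95 × 9.06% = 23.5670%.
Total capital V = 2822 + 982 = 3804.
Equity: weight = 2822/3804 = 0.7419; cost = 23.567%.
Debt: weight = 982/3804 = 0.2581; after-tax cost = 6.9% × (1 − 29.4%) = 4.8714%.
WACC = 0.7419 × 23.5670% + 0.2581 × 4.8714% = 18.7407%.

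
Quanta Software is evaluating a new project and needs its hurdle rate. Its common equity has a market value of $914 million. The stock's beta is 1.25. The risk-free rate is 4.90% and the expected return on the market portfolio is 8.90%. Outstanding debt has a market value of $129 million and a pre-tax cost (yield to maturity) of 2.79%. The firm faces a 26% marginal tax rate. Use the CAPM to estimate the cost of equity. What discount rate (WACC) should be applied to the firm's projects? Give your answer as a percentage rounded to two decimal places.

8.93%

Market risk premium = 8.9% − 4.9% = 4.0%.
Cost of equity via CAPM: Re = 4.9% + 1.25 × 4.0% = 9.9000%.
Total capital V = 914 + 129 = 1043.
Equity: weight = 914/1043 = 0.8763; cost = 9.9%.
Debt: weight = 129/1043 = 0.1237; after-tax cost = 2.79% × (1 − 26%) = 2.0646%.
WACC = 0.8763 × 9.9000% + 0.1237 × 2.0646% = 8.9309%.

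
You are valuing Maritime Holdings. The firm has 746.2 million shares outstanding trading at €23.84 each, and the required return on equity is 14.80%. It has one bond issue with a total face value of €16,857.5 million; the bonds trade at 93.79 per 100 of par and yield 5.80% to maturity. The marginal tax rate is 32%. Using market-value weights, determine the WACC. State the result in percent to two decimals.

9.69%

Market value of equity E = 23.84 × 746.2m = 17789.408m. Market value of debt D = 16857.5m × 93.79/100 = 15810.64925m.
Total capital V = 17789.408 + 15810.64925 = 33600.05725.
Equity: weight = 17789.408/33600.05725 = 0.5294; cost = 14.8%.
Bonds outstanding: weight = 15810.64925/33600.05725 = 0.4706; after-tax cost = 5.8% × (1 − 32%) = 3.9440%.
WACC = 0.5294 × 14.8000% + 0.4706 × 3.9440% = 9.6917%.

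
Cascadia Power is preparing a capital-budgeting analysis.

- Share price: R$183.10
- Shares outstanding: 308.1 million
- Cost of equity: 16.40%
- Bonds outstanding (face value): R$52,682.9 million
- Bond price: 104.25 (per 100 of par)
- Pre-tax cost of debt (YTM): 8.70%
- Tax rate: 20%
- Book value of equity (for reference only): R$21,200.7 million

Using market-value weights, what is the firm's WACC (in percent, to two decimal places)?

Market value of equity E = 183.1 × 308.1m = 56413.11m. Market value of debt D = 52682.9m × 104.25/100 = 54921.92325m.
Total capital V = 56413.11 + 54921.92325 = 111335.03325.
Equity: weight = 56413.11/111335.03325 = 0.5067; cost = 16.4%.
Bonds outstanding: weight = 54921.92325/111335.03325 = 0.4933; after-tax cost = 8.7% × (1 − 20%) = 6.9600%.
WACC = 0.5067 × 16.4000% + 0.4933 × 6.9600% = 11.7432%.

11.74%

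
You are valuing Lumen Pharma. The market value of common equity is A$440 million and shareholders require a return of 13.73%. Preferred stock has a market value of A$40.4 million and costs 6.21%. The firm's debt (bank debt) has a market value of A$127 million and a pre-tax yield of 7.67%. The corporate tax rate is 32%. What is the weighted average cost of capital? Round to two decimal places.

11.45%

Total capital V = 440 + 40.4 + 127 = 607.4.
Equity: weight = 440/607.4 = 0.7244; cost = 13.73%.
Preferred: weight = 40.4/607.4 = 0.0665; cost = 6.21%.
Bank debt: weight = 127/607.4 = 0.2091; after-tax cost = 7.67% × (1 − 32%) = 5.2156%.
WACC = 0.7244 × 13.7300% + 0.0665 × 6.2100% + 0.2091 × 5.2156% = 11.4496%.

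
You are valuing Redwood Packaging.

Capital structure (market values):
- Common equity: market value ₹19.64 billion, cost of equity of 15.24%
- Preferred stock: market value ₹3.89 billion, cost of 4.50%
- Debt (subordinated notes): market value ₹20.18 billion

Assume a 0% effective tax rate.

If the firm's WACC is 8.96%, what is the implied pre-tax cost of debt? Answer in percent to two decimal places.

Total capital V = 19.64 + 3.89 + 20.18 = 43.71.
Equity weight = 19.64/43.71 = 0.4493.
Preferred weight = 3.89/43.71 = 0.0890.
Subordinated notes weight = 20.18/43.71 = 0.4617.
Equity contribution = 0.4493 × 15.24% = 6.8477%.
Preferred contribution = 0.0890 × 4.5% = 0.4005%.
Remaining for debt = 8.96% − 7.2482% = 1.7118%.
Rd × (1 − 0%) × 0.4617 = 1.7118%  ⇒  Rd = 3.7078%.

3.71%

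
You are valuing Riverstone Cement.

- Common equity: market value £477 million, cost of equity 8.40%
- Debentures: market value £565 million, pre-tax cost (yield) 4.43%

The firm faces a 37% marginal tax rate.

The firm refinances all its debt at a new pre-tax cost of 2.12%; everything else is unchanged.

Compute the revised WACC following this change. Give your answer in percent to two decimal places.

After the change:
Total capital V = 477 + 565 = 1042.
Equity: weight = 477/1042 = 0.4578; cost = 8.4%.
Debentures: weight = 565/1042 = 0.5422; after-tax cost = 2.12% × (1 − 37%) = 1.3356%.
WACC = 0.4578 × 8.4000% + 0.5422 × 1.3356% = 4.5695%.

4.57%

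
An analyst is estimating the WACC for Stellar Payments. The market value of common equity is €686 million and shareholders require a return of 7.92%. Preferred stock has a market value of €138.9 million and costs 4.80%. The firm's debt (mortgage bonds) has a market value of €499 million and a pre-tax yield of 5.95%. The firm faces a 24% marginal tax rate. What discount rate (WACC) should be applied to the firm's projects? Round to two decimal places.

Total capital V = 686 + 138.9 + 499 = 1323.9.
Equity: weight = 686/1323.9 = 0.5182; cost = 7.92%.
Preferred: weight = 138.9/1323.9 = 0.1049; cost = 4.8%.
Mortgage bonds: weight = 499/1323.9 = 0.3769; after-tax cost = 5.95% × (1 − 24%) = 4.5220%.
WACC = 0.5182 × 7.9200% + 0.1049 × 4.8000% + 0.3769 × 4.5220% = 6.3119%.

6.31%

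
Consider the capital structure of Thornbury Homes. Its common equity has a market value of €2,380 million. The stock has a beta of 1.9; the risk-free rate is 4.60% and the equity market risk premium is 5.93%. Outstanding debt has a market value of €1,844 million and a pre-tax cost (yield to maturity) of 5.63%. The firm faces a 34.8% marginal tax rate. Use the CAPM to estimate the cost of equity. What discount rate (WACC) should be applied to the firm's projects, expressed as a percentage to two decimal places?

Cost of equity via CAPM: Re = 4.6% + 1.9 × 5.93% = 15.8670%.
Total capital V = 2380 + 1844 = 4224.
Equity: weight = 2380/4224 = 0.5634; cost = 15.867%.
Debt: weight = 1844/4224 = 0.4366; after-tax cost = 5.63% × (1 − 34.8%) = 3.6708%.
WACC = 0.5634 × 15.8670% + 0.4366 × 3.6708% = 10.5427%.

10.54%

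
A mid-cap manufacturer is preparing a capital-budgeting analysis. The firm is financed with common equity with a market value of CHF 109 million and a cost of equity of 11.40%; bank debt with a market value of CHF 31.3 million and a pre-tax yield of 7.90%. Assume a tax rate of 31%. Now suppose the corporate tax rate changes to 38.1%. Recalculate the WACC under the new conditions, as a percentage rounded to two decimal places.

9.95%

After the change:
Total capital V = 109 + 31.3 = 140.3.
Equity: weight = 109/140.3 = 0.7769; cost = 11.4%.
Bank debt: weight = 31.3/140.3 = 0.2231; after-tax cost = 7.9% × (1 − 38.1%) = 4.8901%.
WACC = 0.7769 × 11.4000% + 0.2231 × 4.8901% = 9.9477%.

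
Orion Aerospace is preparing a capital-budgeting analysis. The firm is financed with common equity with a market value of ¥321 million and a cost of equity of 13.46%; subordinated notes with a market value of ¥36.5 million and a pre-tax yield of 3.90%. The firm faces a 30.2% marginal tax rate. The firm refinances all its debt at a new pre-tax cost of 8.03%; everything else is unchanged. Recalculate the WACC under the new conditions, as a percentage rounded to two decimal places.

After the change:
Total capital V = 321 + 36.5 = 357.5.
Equity: weight = 321/357.5 = 0.8979; cost = 13.46%.
Subordinated notes: weight = 36.5/357.5 = 0.1021; after-tax cost = 8.03% × (1 − 30.2%) = 5.6049%.
WACC = 0.8979 × 13.4600% + 0.1021 × 5.6049% = 12.6580%.

12.66%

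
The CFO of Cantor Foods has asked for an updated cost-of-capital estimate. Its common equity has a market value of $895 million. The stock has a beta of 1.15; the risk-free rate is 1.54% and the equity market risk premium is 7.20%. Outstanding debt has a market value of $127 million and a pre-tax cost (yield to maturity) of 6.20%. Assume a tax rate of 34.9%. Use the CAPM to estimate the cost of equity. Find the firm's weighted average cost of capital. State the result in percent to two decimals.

Cost of equity via CAPM: Re = 1.54% + 1.15 × 7.2% = 9.8200%.
Total capital V = 895 + 127 = 1022.
Equity: weight = 895/1022 = 0.8757; cost = 9.82%.
Debt: weight = 127/1022 = 0.1243; after-tax cost = 6.2% × (1 − 34.9%) = 4.0362%.
WACC = 0.8757 × 9.8200% + 0.1243 × 4.0362% = 9.1013%.

9.10%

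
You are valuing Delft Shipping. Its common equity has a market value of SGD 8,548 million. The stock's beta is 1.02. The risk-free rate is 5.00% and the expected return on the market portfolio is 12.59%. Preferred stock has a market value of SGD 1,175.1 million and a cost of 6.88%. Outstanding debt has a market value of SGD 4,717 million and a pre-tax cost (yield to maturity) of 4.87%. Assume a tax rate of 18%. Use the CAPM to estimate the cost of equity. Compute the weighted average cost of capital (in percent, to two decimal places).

9.41%

Market risk premium = 12.59% − 5.0% = 7.59%.
Cost of equity via CAPM: Re = 5.0% + 1.02 × 7.59% = 12.7418%.
Total capital V = 8548 + 1175.1 + 4717 = 14440.1.
Equity: weight = 8548/14440.1 = 0.5920; cost = 12.7418%.
Preferred: weight = 1175.1/14440.1 = 0.0814; cost = 6.88%.
Debt: weight = 4717/14440.1 = 0.3267; after-tax cost = 4.87% × (1 − 18%) = 3.9934%.
WACC = 0.5920 × 12.7418% + 0.0814 × 6.8800% + 0.3267 × 3.9934% = 9.4070%.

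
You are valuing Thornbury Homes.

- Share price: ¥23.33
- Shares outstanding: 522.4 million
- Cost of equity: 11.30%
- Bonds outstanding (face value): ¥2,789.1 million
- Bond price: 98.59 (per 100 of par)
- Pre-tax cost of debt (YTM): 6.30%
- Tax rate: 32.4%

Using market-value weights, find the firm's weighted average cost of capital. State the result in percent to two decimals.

10.00%

Market value of equity E = 23.33 × 522.4m = 12187.592m. Market value of debt D = 2789.1m × 98.59/100 = 2749.77369m.
Total capital V = 12187.592 + 2749.77369 = 14937.36569.
Equity: weight = 12187.592/14937.36569 = 0.8159; cost = 11.3%.
Bonds outstanding: weight = 2749.77369/14937.36569 = 0.1841; after-tax cost = 6.3% × (1 − 32.4%) = 4.2588%.
WACC = 0.8159 × 11.3000% + 0.1841 × 4.2588% = 10.0038%.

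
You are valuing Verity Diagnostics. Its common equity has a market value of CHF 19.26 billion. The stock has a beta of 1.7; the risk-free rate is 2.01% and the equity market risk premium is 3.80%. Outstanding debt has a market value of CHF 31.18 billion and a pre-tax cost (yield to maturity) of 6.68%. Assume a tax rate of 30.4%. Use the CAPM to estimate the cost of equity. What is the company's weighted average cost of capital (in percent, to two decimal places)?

Cost of equity via CAPM: Re = 2.01% + 1.7 × 3.8% = 8.4700%.
Total capital V = 19.26 + 31.18 = 50.44.
Equity: weight = 19.26/50.44 = 0.3818; cost = 8.47%.
Debt: weight = 31.18/50.44 = 0.6182; after-tax cost = 6.68% × (1 − 30.4%) = 4.6493%.
WACC = 0.3818 × 8.4700% + 0.6182 × 4.6493% = 6.1082%.

6.11%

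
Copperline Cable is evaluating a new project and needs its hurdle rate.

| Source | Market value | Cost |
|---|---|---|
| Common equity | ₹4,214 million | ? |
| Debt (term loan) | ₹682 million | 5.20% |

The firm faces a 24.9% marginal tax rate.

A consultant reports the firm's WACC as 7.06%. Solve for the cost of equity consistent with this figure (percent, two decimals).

Total capital V = 4214 + 682 = 4896.
Equity weight = 4214/4896 = 0.8607.
Term loan weight = 682/4896 = 0.1393.
Debt contribution = 0.1393 × 5.2% × (1 − 24.9%) = 0.5440%.
Required equity contribution = 7.06% − 0.5440% = 6.5160%.
Re = 6.5160% / 0.8607 = 7.5706%.

7.57%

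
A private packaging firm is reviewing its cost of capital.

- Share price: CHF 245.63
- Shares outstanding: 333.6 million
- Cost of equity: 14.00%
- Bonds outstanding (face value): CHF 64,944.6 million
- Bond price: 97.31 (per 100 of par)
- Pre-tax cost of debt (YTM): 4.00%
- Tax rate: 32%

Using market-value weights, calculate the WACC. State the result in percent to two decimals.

9.09%

Market value of equity E = 245.63 × 333.6m = 81942.168m. Market value of debt D = 64944.6m × 97.31/100 = 63197.59026m.
Total capital V = 81942.168 + 63197.59026 = 145139.75826.
Equity: weight = 81942.168/145139.75826 = 0.5646; cost = 14%.
Bonds outstanding: weight = 63197.59026/145139.75826 = 0.4354; after-tax cost = 4% × (1 − 32%) = 2.7200%.
WACC = 0.5646 × 14.0000% + 0.4354 × 2.7200% = 9.0884%.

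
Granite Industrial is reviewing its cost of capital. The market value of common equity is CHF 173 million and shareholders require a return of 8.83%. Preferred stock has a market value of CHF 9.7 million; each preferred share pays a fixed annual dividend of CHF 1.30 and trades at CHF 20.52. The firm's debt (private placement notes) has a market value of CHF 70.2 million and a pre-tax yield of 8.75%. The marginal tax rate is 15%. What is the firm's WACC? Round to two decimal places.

8.35%

Cost of preferred: Rp = 1.3 / 20.52 = 6.3353%.
Total capital V = 173 + 9.7 + 70.2 = 252.9.
Equity: weight = 173/252.9 = 0.6841; cost = 8.83%.
Preferred: weight = 9.7/252.9 = 0.0384; cost = 6.3353%.
Private placement notes: weight = 70.2/252.9 = 0.2776; after-tax cost = 8.75% × (1 − 15%) = 7.4375%.
WACC = 0.6841 × 8.8300% + 0.0384 × 6.3353% + 0.2776 × 7.4375% = 8.3478%.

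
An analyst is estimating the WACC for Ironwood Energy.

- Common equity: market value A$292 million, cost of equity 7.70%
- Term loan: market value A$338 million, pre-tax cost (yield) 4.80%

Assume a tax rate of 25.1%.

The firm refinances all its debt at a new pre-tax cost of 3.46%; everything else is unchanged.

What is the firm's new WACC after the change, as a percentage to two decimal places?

After the change:
Total capital V = 292 + 338 = 630.
Equity: weight = 292/630 = 0.4635; cost = 7.7%.
Term loan: weight = 338/630 = 0.5365; after-tax cost = 3.46% × (1 − 25.1%) = 2.5915%.
WACC = 0.4635 × 7.7000% + 0.5365 × 2.5915% = 4.9593%.

4.96%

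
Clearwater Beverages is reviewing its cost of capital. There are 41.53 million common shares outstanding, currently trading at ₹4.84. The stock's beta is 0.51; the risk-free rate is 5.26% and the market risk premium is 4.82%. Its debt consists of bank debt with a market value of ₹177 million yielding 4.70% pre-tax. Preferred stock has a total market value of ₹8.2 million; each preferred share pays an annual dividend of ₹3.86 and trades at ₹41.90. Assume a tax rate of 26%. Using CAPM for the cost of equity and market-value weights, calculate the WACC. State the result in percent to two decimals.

5.81%

Cost of equity via CAPM: Re = 5.26% + 0.51 × 4.82% = 7.7182%.
Cost of preferred: Rp = 3.86 / 41.9 = 9.2124%.
Market value of equity E = 4.84 × 41.53m = 201.0052m.
Total capital V = 201.0052 + 8.2 + 177 = 386.2052.
Equity: weight = 201.0052/386.2052 = 0.5205; cost = 7.7182%.
Preferred: weight = 8.2/386.2052 = 0.0212; cost = 9.2124%.
Bank debt: weight = 177/386.2052 = 0.4583; after-tax cost = 4.7% × (1 − 26%) = 3.4780%.
WACC = 0.5205 × 7.7182% + 0.0212 × 9.2124% + 0.4583 × 3.4780% = 5.8066%.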